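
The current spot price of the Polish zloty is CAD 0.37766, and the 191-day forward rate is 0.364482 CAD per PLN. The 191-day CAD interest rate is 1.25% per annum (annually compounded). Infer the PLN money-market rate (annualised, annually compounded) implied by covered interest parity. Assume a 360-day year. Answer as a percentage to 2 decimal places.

8.26%

T = 191/360 years.
By CIP, F/S equals the CAD-to-PLN growth ratio: 0.364482/0.37766 = 0.9651062.
CAD growth factor: (1 + 0.0125)^(191/360) = 1.0066126.
Hence g_PLN = 1.0430071.
r = 1.0430071^(360/191) − 1 = 0.082600 → 8.26%.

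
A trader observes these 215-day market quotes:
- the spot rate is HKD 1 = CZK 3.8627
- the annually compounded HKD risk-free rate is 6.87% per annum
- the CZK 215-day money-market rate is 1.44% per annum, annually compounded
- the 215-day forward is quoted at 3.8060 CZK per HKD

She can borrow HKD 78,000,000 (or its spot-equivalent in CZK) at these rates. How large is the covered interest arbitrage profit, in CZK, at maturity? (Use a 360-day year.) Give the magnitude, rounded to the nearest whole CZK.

CZK 5,010,693

T = 215/360 years.
Route A — deposit HKD, sell forward: 78,000,000 × 1.04047902717 × 3.8060 = CZK 308,884,927.84.
Route B — convert at spot, deposit CZK: 78,000,000 × 3.8627 × 1.00857522649 = CZK 303,874,235.13.
The quoted forward overvalues HKD, so borrow CZK, buy HKD at spot, deposit the HKD at 6.87%, and sell the proceeds forward at 3.8060.
Profit = 308,884,927.84 − 303,874,235.13 = CZK 5,010,693.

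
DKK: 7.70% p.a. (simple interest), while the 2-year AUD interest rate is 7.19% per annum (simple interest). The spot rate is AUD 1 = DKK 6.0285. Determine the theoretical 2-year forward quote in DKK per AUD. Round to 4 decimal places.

T = 2 years.
Growth of 1 DKK over T: 1 + 0.0770×2 = 1.154000.
Growth of 1 AUD over T: 1 + 0.0719×2 = 1.143800.
Forward (DKK per AUD) = 6.0285 × 1.154000 / 1.143800 = 6.082260.

6.0823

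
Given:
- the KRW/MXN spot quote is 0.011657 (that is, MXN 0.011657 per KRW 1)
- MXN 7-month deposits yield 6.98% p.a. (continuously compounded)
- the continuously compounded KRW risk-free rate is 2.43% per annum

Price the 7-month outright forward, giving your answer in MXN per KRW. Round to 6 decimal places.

0.011971

T = 7/12 years.
Growth of 1 MXN over T: e^(0.0698×7/12) = 1.041557.
KRW accumulates by e^(0.0243×7/12) = 1.0142759.
Forward (MXN per KRW) = 0.011657 × 1.041557 / 1.0142759 = 0.01197054.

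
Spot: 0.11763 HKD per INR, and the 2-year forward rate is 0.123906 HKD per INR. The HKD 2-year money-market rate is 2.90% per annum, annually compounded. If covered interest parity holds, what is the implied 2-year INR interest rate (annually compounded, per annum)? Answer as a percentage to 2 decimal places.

T = 2 years.
By CIP, F/S equals the HKD-to-INR growth ratio: 0.123906/0.11763 = 1.0533537.
The HKD side grows by (1 + 0.0290)^2 = 1.058841.
Hence g_INR = 1.0052094.
r = 1.0052094^(1/2) − 1 = 0.002601 → 0.26%.

0.26%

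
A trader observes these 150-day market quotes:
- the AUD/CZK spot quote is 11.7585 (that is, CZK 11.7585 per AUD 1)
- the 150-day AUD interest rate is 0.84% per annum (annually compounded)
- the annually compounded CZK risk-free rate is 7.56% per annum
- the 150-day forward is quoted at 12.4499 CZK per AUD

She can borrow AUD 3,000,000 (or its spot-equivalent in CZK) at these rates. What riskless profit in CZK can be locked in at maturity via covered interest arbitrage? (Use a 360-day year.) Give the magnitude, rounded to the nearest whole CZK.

T = 150/360 years.
Keep in AUD, deliver into the forward: 3,000,000·1.0034914628·12.4499 = CZK 37,480,105.09.
Swap to CZK now, deposit: 3,000,000·11.7585·1.0308318547 = CZK 36,363,109.09.
The quoted forward overvalues AUD, so borrow CZK, buy AUD at spot, deposit the AUD at 0.84%, and sell the proceeds forward at 12.4499.
Arbitrage profit = |37,480,105.09 − 36,363,109.09| = CZK 1,116,996.

CZK 1,116,996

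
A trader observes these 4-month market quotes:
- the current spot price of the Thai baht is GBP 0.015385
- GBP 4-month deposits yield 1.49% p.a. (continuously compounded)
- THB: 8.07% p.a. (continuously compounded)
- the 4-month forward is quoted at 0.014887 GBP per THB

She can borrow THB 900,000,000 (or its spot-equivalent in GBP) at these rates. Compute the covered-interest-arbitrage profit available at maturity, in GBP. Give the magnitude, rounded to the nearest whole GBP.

GBP 151,836

T = 4/12 years.
Route A — deposit THB, sell forward: 900,000,000 × 1.0272650711 × 0.014887 = GBP 13,763,605.60.
Route B — convert at spot, deposit GBP: 900,000,000 × 0.015385 × 1.004979021 = GBP 13,915,442.01.
The quoted forward undervalues THB, so borrow THB, convert to GBP at spot, deposit the GBP at 1.49%, and buy THB forward at 0.014887 to cover the loan.
Profit = 13,915,442.01 − 13,763,605.60 = GBP 151,836.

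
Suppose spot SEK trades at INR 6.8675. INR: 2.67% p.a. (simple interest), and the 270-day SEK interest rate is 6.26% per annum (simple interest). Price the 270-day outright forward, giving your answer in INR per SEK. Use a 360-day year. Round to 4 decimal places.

T = 270/360 years.
INR accumulates by 1 + 0.0267×270/360 = 1.020025.
Growth of 1 SEK over T: 1 + 0.0626×270/360 = 1.046950.
CIP: F = S · (grow INR)/(grow SEK) = 6.8675 × 1.020025/1.046950 = 6.690885 INR per SEK.

6.6909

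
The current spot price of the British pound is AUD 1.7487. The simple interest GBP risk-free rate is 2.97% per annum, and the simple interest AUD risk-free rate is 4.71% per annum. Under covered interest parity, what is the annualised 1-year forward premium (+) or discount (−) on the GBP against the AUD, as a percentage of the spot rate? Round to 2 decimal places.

+1.69%

T = 1 year.
No-arbitrage forward: 1.7487 × 1.047100 / 1.029700 = 1.7782498 AUD/GBP.
Annualised premium = (F − S)/S × (1/T) = (1.7782498 − 1.7487)/1.7487 ÷ 1 = 1.69%.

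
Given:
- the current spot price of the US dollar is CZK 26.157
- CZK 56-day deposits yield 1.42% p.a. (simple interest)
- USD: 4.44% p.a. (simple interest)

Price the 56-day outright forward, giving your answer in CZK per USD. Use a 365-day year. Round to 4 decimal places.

T = 56/365 years.
CZK growth factor: 1 + 0.0142×56/365 = 1.00217863.
USD accumulates by 1 + 0.0444×56/365 = 1.00681205.
CIP: F = S · (grow CZK)/(grow USD) = 26.157 × 1.00217863/1.00681205 = 26.036624 CZK per USD.

26.0366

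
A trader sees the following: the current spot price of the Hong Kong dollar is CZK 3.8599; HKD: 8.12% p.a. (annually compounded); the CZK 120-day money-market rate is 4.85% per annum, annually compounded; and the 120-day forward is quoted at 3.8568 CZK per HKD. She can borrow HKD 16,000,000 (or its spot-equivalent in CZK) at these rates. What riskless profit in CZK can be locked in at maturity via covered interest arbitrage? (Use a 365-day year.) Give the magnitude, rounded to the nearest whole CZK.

T = 120/365 years.
Route A — deposit HKD, sell forward: 16,000,000 × 1.0259995972 × 3.8568 = CZK 63,313,203.94.
Route B — convert at spot, deposit CZK: 16,000,000 × 3.8599 × 1.0156924522 = CZK 62,727,540.74.
The quoted forward overvalues HKD, so borrow CZK, buy HKD at spot, deposit the HKD at 8.12%, and sell the proceeds forward at 3.8568.
The gap between the two covered legs is CZK 585,663.

CZK 585,663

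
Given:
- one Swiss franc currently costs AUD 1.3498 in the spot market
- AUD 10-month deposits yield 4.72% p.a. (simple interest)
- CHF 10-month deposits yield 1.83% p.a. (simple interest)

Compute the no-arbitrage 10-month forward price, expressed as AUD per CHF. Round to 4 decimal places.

T = 10/12 years.
AUD growth factor: 1 + 0.0472×10/12 = 1.0393333.
Growth of 1 CHF over T: 1 + 0.0183×10/12 = 1.015250.
CIP: F = S · (grow AUD)/(grow CHF) = 1.3498 × 1.0393333/1.015250 = 1.381819 AUD per CHF.

1.3818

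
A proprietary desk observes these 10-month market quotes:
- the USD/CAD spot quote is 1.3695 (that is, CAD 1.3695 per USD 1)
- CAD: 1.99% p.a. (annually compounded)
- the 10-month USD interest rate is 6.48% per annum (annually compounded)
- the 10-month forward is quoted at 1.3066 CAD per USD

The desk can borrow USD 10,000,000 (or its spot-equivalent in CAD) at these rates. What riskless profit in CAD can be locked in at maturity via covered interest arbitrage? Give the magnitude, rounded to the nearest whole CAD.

CAD 153,888

T = 10/12 years.
Keep in USD, deliver into the forward: 10,000,000·1.0537155005·1.3066 = CAD 13,767,846.73.
Swap to CAD now, deposit: 10,000,000·1.3695·1.0165560432 = CAD 13,921,735.01.
The quoted forward undervalues USD, so borrow USD, convert to CAD at spot, deposit the CAD at 1.99%, and buy USD forward at 1.3066 to cover the loan.
Profit = 13,921,735.01 − 13,767,846.73 = CAD 153,888.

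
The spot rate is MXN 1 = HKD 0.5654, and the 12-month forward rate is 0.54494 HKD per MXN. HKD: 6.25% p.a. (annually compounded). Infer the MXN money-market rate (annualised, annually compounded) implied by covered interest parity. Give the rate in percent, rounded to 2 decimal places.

10.24%

T = 1 year.
CIP gives F = S · g_HKD/g_MXN, so g_HKD/g_MXN = 0.54494/0.5654 = 0.9638132.
HKD growth factor: (1 + 0.0625)^1 = 1.062500.
Hence g_MXN = 1.102392.
Annualise: 1.102392^(1/1) − 1 = 0.102392 = 10.24%.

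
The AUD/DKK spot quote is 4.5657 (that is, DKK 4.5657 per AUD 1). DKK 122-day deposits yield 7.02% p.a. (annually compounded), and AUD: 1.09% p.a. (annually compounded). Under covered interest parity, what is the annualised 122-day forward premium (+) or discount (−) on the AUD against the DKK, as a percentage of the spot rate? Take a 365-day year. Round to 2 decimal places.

+5.76%

T = 122/365 years.
F = S · g_DKK/g_AUD = 4.5657 × 1.0229362/1.0036301 = 4.6535270.
Annualised premium = (F − S)/S × (1/T) = (4.6535270 − 4.5657)/4.5657 ÷ (122/365) = 5.76%.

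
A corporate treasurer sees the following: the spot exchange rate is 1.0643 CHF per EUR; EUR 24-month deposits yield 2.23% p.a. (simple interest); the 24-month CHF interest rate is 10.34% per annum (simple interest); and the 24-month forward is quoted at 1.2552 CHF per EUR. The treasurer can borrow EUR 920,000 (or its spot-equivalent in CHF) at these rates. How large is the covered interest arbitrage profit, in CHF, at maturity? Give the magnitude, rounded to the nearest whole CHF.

T = 2 years.
Keep in EUR, deliver into the forward: 920,000·1.044600·1.2552 = CHF 1,206,287.37.
Swap to CHF now, deposit: 920,000·1.0643·1.206800 = CHF 1,181,645.46.
The quoted forward overvalues EUR, so borrow CHF, buy EUR at spot, deposit the EUR at 2.23%, and sell the proceeds forward at 1.2552.
Profit = 1,206,287.37 − 1,181,645.46 = CHF 24,642.

CHF 24,642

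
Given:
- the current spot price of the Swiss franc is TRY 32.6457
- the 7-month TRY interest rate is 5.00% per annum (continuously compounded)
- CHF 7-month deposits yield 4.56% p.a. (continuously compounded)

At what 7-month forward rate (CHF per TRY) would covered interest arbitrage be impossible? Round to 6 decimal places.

T = 7/12 years.
TRY accumulates by e^(0.0500×7/12) = 1.0295962.
CHF growth factor: e^(0.0456×7/12) = 1.0269569.
CIP: F = S · (grow TRY)/(grow CHF) = 32.6457 × 1.0295962/1.0269569 = 32.72960 TRY per CHF.
Invert for CHF per TRY: 1 / 32.72960 = 0.030553.

0.030553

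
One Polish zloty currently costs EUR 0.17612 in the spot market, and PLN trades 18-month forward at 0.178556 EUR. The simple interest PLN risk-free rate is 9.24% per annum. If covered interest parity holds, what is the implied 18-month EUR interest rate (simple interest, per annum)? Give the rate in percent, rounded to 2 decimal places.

10.29%

T = 18/12 years.
By CIP, F/S equals the EUR-to-PLN growth ratio: 0.178556/0.17612 = 1.0138315.
The PLN side grows by 1 + 0.0924×18/12 = 1.138600.
Hence g_EUR = 1.1543485.
(1.1543485 − 1)/T = 0.102899, i.e. 10.29%.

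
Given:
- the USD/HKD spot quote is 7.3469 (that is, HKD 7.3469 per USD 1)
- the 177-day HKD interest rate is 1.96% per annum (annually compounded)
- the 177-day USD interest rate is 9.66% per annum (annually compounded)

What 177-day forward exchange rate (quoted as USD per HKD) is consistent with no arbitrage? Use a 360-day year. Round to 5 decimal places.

0.14107

T = 177/360 years.
HKD growth factor: (1 + 0.0196)^(177/360) = 1.0095891.
USD growth factor: (1 + 0.0966)^(177/360) = 1.0463823.
So F = 7.3469 × 1.0095891 / 1.0463823 = 7.088566 (HKD/USD).
Quoted the other way: 1/7.088566 = 0.14107 USD per HKD.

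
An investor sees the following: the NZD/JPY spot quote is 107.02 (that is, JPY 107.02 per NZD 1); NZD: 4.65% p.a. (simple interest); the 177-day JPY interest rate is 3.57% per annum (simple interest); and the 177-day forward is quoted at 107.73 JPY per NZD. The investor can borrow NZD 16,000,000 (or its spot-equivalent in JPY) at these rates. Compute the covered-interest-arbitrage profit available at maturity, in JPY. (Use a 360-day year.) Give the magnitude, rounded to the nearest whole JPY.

JPY 20,712,137

T = 177/360 years.
Keep in NZD, deliver into the forward: 16,000,000·1.0228625·107.73 = JPY 1,763,087,634.00.
Swap to JPY now, deposit: 16,000,000·107.02·1.0175525 = JPY 1,742,375,496.80.
The quoted forward overvalues NZD, so borrow JPY, buy NZD at spot, deposit the NZD at 4.65%, and sell the proceeds forward at 107.73.
The gap between the two covered legs is JPY 20,712,137.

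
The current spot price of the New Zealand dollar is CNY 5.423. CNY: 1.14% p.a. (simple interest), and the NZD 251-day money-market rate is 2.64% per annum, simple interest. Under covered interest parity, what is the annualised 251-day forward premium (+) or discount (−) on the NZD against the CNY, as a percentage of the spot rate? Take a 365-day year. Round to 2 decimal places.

T = 251/365 years.
F = S · g_CNY/g_NZD = 5.423 × 1.0078395/1.0181545 = 5.368059.
(F − S)/S ÷ T = (5.368059 − 5.423)/5.423/(251/365) = -0.014732 → -1.47%.

-1.47%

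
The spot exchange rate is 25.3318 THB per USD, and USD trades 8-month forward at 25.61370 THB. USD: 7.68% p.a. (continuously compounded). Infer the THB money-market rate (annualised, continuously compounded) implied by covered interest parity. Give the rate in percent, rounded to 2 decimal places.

T = 8/12 years.
By CIP, F/S equals the THB-to-USD growth ratio: 25.6137/25.3318 = 1.0111283.
The USD side grows by e^(0.0768×8/12) = 1.0525334.
So the THB growth factor = 1.0642463.
r = ln(1.0642463)/(8/12) = 0.093400 → 9.34%.

9.34%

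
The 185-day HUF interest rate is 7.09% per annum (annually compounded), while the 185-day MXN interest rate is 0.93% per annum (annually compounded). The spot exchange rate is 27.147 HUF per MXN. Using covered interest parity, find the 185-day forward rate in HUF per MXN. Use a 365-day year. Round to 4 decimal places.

27.9745

T = 185/365 years.
Growth of 1 HUF over T: (1 + 0.0709)^(185/365) = 1.03532862.
MXN growth factor: (1 + 0.0093)^(185/365) = 1.00470294.
Forward (HUF per MXN) = 27.147 × 1.03532862 / 1.00470294 = 27.974504.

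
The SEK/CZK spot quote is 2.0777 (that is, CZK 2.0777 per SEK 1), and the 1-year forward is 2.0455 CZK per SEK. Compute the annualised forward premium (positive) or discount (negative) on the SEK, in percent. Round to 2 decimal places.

-1.55%

T = 1 year.
Period premium: (2.0455 − 2.0777)/2.0777 = -0.0154979.
Per annum: -0.0154979 / 1 = -0.015498 = -1.55%.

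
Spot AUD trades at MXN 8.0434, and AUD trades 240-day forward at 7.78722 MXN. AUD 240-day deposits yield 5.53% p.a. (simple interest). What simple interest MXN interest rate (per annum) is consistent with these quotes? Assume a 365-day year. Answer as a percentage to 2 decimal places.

T = 240/365 years.
By CIP, F/S equals the MXN-to-AUD growth ratio: 7.78722/8.0434 = 0.9681503.
AUD growth factor: 1 + 0.0553×240/365 = 1.0363616.
Hence g_MXN = 1.0033538.
(1.0033538 − 1)/T = 0.005101, i.e. 0.51%.

0.51%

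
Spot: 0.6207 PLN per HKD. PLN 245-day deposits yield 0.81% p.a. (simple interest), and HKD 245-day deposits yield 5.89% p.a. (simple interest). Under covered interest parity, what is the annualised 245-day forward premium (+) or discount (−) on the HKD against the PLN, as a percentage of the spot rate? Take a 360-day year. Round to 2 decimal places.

-4.88%

T = 245/360 years.
CIP forward (PLN per HKD) = 0.6207 × 1.0055125/1.0400847 = 0.6000681.
Annualised premium = (F − S)/S × (1/T) = (0.6000681 − 0.6207)/0.6207 ÷ (245/360) = -4.88%.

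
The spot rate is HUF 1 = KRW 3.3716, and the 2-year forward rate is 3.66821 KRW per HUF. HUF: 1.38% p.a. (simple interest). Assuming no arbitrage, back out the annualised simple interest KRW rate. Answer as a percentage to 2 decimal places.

T = 2 years.
F/S = 3.66821/3.3716 = 1.0879731 = (growth of KRW) / (growth of HUF).
HUF growth factor: 1 + 0.0138×2 = 1.027600.
Hence g_KRW = 1.1180012.
r = (1.1180012 − 1)/2 = 0.059001 → 5.90%.

5.90%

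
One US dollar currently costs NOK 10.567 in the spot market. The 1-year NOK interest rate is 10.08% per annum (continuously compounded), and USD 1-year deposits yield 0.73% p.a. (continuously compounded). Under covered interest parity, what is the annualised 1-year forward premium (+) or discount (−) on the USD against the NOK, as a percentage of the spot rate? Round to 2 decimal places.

T = 1 year.
CIP forward (NOK per USD) = 10.567 × 1.1060554/1.0073267 = 11.602678.
(F − S)/S ÷ T = (11.602678 − 10.567)/10.567/1 = 0.098011 → 9.80%.

+9.80%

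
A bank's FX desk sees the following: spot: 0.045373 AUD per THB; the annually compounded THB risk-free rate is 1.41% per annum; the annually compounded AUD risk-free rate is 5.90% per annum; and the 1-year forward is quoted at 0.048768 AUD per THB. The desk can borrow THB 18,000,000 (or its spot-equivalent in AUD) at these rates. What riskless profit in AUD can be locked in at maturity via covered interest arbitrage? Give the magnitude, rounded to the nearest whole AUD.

T = 1 year.
Route A — deposit THB, sell forward: 18,000,000 × 1.014100 × 0.048768 = AUD 890,201.32.
Route B — convert at spot, deposit AUD: 18,000,000 × 0.045373 × 1.059000 = AUD 864,900.13.
The quoted forward overvalues THB, so borrow AUD, buy THB at spot, deposit the THB at 1.41%, and sell the proceeds forward at 0.048768.
Arbitrage profit = |890,201.32 − 864,900.13| = AUD 25,301.

AUD 25,301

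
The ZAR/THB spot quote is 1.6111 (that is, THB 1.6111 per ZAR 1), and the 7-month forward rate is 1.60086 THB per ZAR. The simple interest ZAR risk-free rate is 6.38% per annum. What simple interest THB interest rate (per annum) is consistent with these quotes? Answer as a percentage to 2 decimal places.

T = 7/12 years.
F/S = 1.60086/1.6111 = 0.9936441 = (growth of THB) / (growth of ZAR).
ZAR growth factor: 1 + 0.0638×7/12 = 1.0372167.
Hence g_THB = 1.0306243.
r = (1.0306243 − 1)/(7/12) = 0.052499 → 5.25%.

5.25%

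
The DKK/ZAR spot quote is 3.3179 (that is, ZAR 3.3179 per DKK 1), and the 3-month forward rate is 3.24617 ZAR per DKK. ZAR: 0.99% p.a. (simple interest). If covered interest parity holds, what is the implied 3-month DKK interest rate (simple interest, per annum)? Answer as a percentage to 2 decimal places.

T = 3/12 years.
F/S = 3.24617/3.3179 = 0.9783809 = (growth of ZAR) / (growth of DKK).
The ZAR side grows by 1 + 0.0099×3/12 = 1.002475.
So the DKK growth factor = 1.0246265.
(1.0246265 − 1)/T = 0.098506, i.e. 9.85%.

9.85%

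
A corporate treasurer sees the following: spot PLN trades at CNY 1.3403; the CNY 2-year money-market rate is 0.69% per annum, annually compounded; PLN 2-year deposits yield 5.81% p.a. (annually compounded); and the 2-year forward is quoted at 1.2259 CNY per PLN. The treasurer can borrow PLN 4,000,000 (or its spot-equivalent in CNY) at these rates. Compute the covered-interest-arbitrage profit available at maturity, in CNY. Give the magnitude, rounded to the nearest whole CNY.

CNY 54,511

T = 2 years.
Route A — deposit PLN, sell forward: 4,000,000 × 1.11957561 × 1.2259 = CNY 5,489,950.96.
Route B — convert at spot, deposit CNY: 4,000,000 × 1.3403 × 1.01384761 = CNY 5,435,439.81.
The quoted forward overvalues PLN, so borrow CNY, buy PLN at spot, deposit the PLN at 5.81%, and sell the proceeds forward at 1.2259.
Profit = 5,489,950.96 − 5,435,439.81 = CNY 54,511.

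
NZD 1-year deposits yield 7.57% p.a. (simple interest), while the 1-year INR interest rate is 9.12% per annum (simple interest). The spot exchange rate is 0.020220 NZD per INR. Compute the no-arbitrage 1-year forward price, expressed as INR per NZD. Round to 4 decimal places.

50.1686

T = 1 year.
NZD accumulates by 1 + 0.0757×1 = 1.075700.
INR accumulates by 1 + 0.0912×1 = 1.091200.
Forward (NZD per INR) = 0.02022 × 1.075700 / 1.091200 = 0.019932784.
Quoted the other way: 1/0.019932784 = 50.1686 INR per NZD.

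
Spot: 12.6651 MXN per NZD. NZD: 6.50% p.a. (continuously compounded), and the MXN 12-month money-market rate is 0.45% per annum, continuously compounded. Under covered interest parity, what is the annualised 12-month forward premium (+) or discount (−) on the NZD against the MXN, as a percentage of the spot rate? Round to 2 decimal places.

-5.87%

T = 1 year.
F = S · g_MXN/g_NZD = 12.6651 × 1.0045101/1.067159 = 11.9215795.
Annualised premium = (F − S)/S × (1/T) = (11.9215795 − 12.6651)/12.6651 ÷ 1 = -5.87%.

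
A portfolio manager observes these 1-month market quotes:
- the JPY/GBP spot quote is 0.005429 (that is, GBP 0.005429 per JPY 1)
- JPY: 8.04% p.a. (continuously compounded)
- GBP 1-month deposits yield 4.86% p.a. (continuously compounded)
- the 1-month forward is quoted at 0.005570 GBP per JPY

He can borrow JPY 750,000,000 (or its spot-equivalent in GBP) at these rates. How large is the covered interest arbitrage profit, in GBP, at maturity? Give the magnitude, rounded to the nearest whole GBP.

GBP 117,309

T = 1/12 years.
Route A — deposit JPY, sell forward: 750,000,000 × 1.006722495 × 0.005570 = GBP 4,205,583.22.
Route B — convert at spot, deposit GBP: 750,000,000 × 0.005429 × 1.004058212 = GBP 4,088,274.02.
The quoted forward overvalues JPY, so borrow GBP, buy JPY at spot, deposit the JPY at 8.04%, and sell the proceeds forward at 0.005570.
Arbitrage profit = |4,205,583.22 − 4,088,274.02| = GBP 117,309.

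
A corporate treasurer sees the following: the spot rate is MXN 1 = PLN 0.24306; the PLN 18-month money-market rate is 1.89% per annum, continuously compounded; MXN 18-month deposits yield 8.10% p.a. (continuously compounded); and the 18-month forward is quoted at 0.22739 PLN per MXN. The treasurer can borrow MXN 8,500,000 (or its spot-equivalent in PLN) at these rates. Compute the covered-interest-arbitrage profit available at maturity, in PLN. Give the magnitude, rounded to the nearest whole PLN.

PLN 57,095

T = 18/12 years.
Invest the MXN and cover forward: 8,500,000 × 1.129189366 × 0.22739 = PLN 2,182,514.14.
Convert at spot and invest in PLN: 8,500,000 × 0.24306 × 1.028755686 = PLN 2,125,419.53.
The quoted forward overvalues MXN, so borrow PLN, buy MXN at spot, deposit the MXN at 8.10%, and sell the proceeds forward at 0.22739.
The gap between the two covered legs is PLN 57,095.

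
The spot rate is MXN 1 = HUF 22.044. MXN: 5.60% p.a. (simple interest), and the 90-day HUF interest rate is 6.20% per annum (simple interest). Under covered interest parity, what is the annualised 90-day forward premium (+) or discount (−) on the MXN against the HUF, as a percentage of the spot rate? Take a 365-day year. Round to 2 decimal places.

+0.59%

T = 90/365 years.
No-arbitrage forward: 22.044 × 1.0152877 / 1.0138082 = 22.076170 HUF/MXN.
(F − S)/S ÷ T = (22.076170 − 22.044)/22.044/(90/365) = 0.005918 → 0.59%.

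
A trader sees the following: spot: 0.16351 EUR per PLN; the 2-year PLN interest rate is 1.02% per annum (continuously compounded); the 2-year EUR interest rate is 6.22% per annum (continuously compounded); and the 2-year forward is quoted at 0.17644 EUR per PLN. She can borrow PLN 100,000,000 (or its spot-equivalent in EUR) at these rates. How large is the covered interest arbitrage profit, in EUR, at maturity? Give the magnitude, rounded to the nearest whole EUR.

T = 2 years.
Keep in PLN, deliver into the forward: 100,000,000·1.0206095022·0.17644 = EUR 18,007,634.06.
Swap to EUR now, deposit: 100,000,000·0.16351·1.1324687679 = EUR 18,516,996.82.
The quoted forward undervalues PLN, so borrow PLN, convert to EUR at spot, deposit the EUR at 6.22%, and buy PLN forward at 0.17644 to cover the loan.
Profit = 18,516,996.82 − 18,007,634.06 = EUR 509,363.

EUR 509,363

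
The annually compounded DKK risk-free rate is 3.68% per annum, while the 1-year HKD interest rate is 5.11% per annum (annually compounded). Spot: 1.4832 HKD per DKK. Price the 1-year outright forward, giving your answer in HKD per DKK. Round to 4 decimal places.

T = 1 year.
HKD growth factor: (1 + 0.0511)^1 = 1.051100.
DKK growth factor: (1 + 0.0368)^1 = 1.036800.
Forward (HKD per DKK) = 1.4832 × 1.051100 / 1.036800 = 1.503657.

1.5037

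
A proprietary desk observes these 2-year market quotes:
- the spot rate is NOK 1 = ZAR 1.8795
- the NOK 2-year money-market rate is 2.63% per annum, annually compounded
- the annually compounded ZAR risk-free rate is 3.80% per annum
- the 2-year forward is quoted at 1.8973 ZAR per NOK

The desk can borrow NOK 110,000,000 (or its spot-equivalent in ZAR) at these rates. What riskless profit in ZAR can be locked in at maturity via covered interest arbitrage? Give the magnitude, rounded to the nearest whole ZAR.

ZAR 2,931,024

T = 2 years.
Route A — deposit NOK, sell forward: 110,000,000 × 1.05329169 × 1.8973 = ZAR 219,825,135.58.
Route B — convert at spot, deposit ZAR: 110,000,000 × 1.8795 × 1.077444 = ZAR 222,756,159.78.
The quoted forward undervalues NOK, so borrow NOK, convert to ZAR at spot, deposit the ZAR at 3.80%, and buy NOK forward at 1.8973 to cover the loan.
Arbitrage profit = |219,825,135.58 − 222,756,159.78| = ZAR 2,931,024.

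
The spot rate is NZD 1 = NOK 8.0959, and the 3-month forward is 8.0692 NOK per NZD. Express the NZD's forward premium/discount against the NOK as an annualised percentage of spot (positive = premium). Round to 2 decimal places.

T = 3/12 years.
(F − S)/S = (8.0692 − 8.0959)/8.0959 = -0.0032980.
Annualise by dividing by T: -0.0032980 / (3/12) = -0.013192 → -1.32%.

-1.32%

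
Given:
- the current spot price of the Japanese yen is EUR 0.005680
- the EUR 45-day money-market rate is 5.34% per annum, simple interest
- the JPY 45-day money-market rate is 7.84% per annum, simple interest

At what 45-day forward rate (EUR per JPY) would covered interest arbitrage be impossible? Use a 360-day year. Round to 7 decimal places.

T = 45/360 years.
EUR accumulates by 1 + 0.0534×45/360 = 1.006675.
JPY accumulates by 1 + 0.0784×45/360 = 1.009800.
CIP: F = S · (grow EUR)/(grow JPY) = 0.00568 × 1.006675/1.009800 = 0.005662422 EUR per JPY.

0.0056624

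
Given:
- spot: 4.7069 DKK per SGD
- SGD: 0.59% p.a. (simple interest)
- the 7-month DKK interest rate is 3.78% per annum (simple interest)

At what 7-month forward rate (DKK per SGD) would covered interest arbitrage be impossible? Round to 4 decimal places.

4.7942

T = 7/12 years.
DKK growth factor: 1 + 0.0378×7/12 = 1.022050.
SGD accumulates by 1 + 0.0059×7/12 = 1.0034417.
CIP: F = S · (grow DKK)/(grow SGD) = 4.7069 × 1.022050/1.0034417 = 4.794187 DKK per SGD.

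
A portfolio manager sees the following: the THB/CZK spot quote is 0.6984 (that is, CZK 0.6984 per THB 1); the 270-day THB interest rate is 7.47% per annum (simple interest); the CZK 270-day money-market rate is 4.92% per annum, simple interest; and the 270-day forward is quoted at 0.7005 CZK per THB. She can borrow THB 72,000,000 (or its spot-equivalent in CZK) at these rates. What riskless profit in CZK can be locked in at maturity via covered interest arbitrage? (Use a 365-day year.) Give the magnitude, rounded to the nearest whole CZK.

CZK 1,108,078

T = 270/365 years.
Invest the THB and cover forward: 72,000,000 × 1.0552575342 × 0.7005 = CZK 53,222,968.99.
Convert at spot and invest in CZK: 72,000,000 × 0.6984 × 1.0363945205 = CZK 52,114,891.18.
The quoted forward overvalues THB, so borrow CZK, buy THB at spot, deposit the THB at 7.47%, and sell the proceeds forward at 0.7005.
Profit = 53,222,968.99 − 52,114,891.18 = CZK 1,108,078.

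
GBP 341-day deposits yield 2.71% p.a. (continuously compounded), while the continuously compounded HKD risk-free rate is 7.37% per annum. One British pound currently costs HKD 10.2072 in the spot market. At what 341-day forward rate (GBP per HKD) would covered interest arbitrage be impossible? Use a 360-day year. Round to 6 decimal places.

0.093740

T = 341/360 years.
HKD growth factor: e^(0.0737×341/360) = 1.0723047.
GBP growth factor: e^(0.0271×341/360) = 1.026002.
So F = 10.2072 × 1.0723047 / 1.026002 = 10.66784 (HKD/GBP).
Invert for GBP per HKD: 1 / 10.66784 = 0.093740.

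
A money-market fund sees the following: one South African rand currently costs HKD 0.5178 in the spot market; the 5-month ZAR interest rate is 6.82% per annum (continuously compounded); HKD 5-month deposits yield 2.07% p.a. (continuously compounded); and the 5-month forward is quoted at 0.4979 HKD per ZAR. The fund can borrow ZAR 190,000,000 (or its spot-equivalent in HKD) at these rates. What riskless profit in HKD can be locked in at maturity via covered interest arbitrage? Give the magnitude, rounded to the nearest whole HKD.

HKD 1,906,410

T = 5/12 years.
Route A — deposit ZAR, sell forward: 190,000,000 × 1.0288242719 × 0.4979 = HKD 97,327,804.95.
Route B — convert at spot, deposit HKD: 190,000,000 × 0.5178 × 1.0086623025 = HKD 99,234,214.64.
The quoted forward undervalues ZAR, so borrow ZAR, convert to HKD at spot, deposit the HKD at 2.07%, and buy ZAR forward at 0.4979 to cover the loan.
The gap between the two covered legs is HKD 1,906,410.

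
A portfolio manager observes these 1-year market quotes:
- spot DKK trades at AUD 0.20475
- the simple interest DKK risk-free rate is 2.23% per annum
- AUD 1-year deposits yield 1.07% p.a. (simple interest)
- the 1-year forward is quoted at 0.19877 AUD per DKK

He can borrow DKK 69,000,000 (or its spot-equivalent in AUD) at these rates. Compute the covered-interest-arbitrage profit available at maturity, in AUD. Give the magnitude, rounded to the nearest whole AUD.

T = 1 year.
Keep in DKK, deliver into the forward: 69,000,000·1.022300·0.19877 = AUD 14,020,977.40.
Swap to AUD now, deposit: 69,000,000·0.20475·1.010700 = AUD 14,278,916.93.
The quoted forward undervalues DKK, so borrow DKK, convert to AUD at spot, deposit the AUD at 1.07%, and buy DKK forward at 0.19877 to cover the loan.
Arbitrage profit = |14,020,977.40 − 14,278,916.93| = AUD 257,940.

AUD 257,940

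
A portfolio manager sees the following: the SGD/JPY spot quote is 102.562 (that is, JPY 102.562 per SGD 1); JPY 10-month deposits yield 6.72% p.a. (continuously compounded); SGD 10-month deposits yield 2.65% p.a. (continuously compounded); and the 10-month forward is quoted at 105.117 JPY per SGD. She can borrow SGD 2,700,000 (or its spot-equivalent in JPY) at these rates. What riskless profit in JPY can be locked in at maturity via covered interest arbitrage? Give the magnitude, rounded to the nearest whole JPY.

T = 10/12 years.
Keep in SGD, deliver into the forward: 2,700,000·1.022328975·105.117 = JPY 290,153,218.14.
Swap to JPY now, deposit: 2,700,000·102.562·1.05759768374 = JPY 292,867,200.83.
The quoted forward undervalues SGD, so borrow SGD, convert to JPY at spot, deposit the JPY at 6.72%, and buy SGD forward at 105.117 to cover the loan.
Profit = 292,867,200.83 − 290,153,218.14 = JPY 2,713,983.

JPY 2,713,983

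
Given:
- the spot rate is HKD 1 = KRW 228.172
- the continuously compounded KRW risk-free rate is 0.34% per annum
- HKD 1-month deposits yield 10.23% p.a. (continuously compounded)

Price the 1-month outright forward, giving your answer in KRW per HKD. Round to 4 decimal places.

226.2992

T = 1/12 years.
KRW growth factor: e^(0.0034×1/12) = 1.000283373.
HKD accumulates by e^(0.1023×1/12) = 1.008561441.
Forward (KRW per HKD) = 228.172 × 1.000283373 / 1.008561441 = 226.299210.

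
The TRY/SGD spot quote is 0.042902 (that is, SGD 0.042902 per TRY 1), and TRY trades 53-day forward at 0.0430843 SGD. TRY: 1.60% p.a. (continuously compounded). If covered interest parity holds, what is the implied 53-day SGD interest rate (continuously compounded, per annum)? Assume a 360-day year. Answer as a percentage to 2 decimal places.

T = 53/360 years.
By CIP, F/S equals the SGD-to-TRY growth ratio: 0.0430843/0.042902 = 1.0042492.
The TRY side grows by e^(0.0160×53/360) = 1.0023583.
Hence g_SGD = 1.0066175.
Take logs: ln 1.0066175 / (53/360) = 0.044801, so 4.48%.

4.48%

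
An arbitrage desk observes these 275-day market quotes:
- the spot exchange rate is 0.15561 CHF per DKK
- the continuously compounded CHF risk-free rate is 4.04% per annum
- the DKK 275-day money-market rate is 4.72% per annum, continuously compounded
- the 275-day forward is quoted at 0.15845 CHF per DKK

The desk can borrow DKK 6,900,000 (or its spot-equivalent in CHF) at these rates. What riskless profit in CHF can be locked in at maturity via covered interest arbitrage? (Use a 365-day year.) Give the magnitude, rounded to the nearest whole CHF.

CHF 25,991

T = 275/365 years.
Route A — deposit DKK, sell forward: 6,900,000 × 1.036201522 × 0.15845 = CHF 1,132,884.31.
Route B — convert at spot, deposit CHF: 6,900,000 × 0.15561 × 1.030906339 = CHF 1,106,893.41.
The quoted forward overvalues DKK, so borrow CHF, buy DKK at spot, deposit the DKK at 4.72%, and sell the proceeds forward at 0.15845.
Arbitrage profit = |1,132,884.31 − 1,106,893.41| = CHF 25,991.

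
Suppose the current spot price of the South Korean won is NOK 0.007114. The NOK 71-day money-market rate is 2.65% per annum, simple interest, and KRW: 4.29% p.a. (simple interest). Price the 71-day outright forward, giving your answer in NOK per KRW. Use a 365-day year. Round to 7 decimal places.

T = 71/365 years.
NOK growth factor: 1 + 0.0265×71/365 = 1.0051548.
Growth of 1 KRW over T: 1 + 0.0429×71/365 = 1.0083449.
Forward (NOK per KRW) = 0.007114 × 1.0051548 / 1.0083449 = 0.007091493.

0.0070915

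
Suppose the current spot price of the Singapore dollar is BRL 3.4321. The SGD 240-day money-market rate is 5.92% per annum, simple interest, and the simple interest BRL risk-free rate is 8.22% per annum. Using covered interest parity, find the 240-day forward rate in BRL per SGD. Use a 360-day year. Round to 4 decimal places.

T = 240/360 years.
BRL accumulates by 1 + 0.0822×240/360 = 1.054800.
SGD accumulates by 1 + 0.0592×240/360 = 1.0394667.
So F = 3.4321 × 1.054800 / 1.0394667 = 3.482727 (BRL/SGD).

3.4827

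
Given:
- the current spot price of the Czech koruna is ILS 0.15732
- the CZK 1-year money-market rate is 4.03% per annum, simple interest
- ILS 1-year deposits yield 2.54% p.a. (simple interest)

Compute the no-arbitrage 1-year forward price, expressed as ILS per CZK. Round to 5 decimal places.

T = 1 year.
Growth of 1 ILS over T: 1 + 0.0254×1 = 1.025400.
CZK growth factor: 1 + 0.0403×1 = 1.040300.
So F = 0.15732 × 1.025400 / 1.040300 = 0.1550667 (ILS/CZK).

0.15507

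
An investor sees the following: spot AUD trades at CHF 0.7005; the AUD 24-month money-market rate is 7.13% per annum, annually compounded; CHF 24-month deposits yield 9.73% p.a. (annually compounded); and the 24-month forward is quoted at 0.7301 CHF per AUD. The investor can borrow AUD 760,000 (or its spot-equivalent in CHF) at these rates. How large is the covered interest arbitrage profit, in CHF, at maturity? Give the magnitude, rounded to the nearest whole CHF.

T = 2 years.
Invest the AUD and cover forward: 760,000 × 1.14768369 × 0.7301 = CHF 636,822.14.
Convert at spot and invest in CHF: 760,000 × 0.7005 × 1.20406729 = CHF 641,021.34.
The quoted forward undervalues AUD, so borrow AUD, convert to CHF at spot, deposit the CHF at 9.73%, and buy AUD forward at 0.7301 to cover the loan.
The gap between the two covered legs is CHF 4,199.

CHF 4,199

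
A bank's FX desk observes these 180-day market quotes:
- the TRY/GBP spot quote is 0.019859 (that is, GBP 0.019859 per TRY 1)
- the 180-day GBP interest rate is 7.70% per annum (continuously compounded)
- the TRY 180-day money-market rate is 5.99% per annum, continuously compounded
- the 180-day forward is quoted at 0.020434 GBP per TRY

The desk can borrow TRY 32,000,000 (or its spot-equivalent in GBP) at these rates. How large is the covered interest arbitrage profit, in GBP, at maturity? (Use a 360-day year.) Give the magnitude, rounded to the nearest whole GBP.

T = 180/360 years.
Invest the TRY and cover forward: 32,000,000 × 1.03040301 × 0.020434 = GBP 673,768.16.
Convert at spot and invest in GBP: 32,000,000 × 0.019859 × 1.03925073 = GBP 660,431.37.
The quoted forward overvalues TRY, so borrow GBP, buy TRY at spot, deposit the TRY at 5.99%, and sell the proceeds forward at 0.020434.
Profit = 673,768.16 − 660,431.37 = GBP 13,337.

GBP 13,337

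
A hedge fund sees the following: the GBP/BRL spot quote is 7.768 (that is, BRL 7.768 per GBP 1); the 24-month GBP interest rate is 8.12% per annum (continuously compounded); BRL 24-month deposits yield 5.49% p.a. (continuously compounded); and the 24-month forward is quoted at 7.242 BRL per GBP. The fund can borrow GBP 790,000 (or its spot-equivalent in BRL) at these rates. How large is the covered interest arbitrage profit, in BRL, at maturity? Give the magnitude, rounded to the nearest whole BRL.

T = 2 years.
Route A — deposit GBP, sell forward: 790,000 × 1.176330679 × 7.242 = BRL 6,729,999.55.
Route B — convert at spot, deposit BRL: 790,000 × 7.768 × 1.116054837 = BRL 6,848,916.04.
The quoted forward undervalues GBP, so borrow GBP, convert to BRL at spot, deposit the BRL at 5.49%, and buy GBP forward at 7.242 to cover the loan.
The gap between the two covered legs is BRL 118,916.

BRL 118,916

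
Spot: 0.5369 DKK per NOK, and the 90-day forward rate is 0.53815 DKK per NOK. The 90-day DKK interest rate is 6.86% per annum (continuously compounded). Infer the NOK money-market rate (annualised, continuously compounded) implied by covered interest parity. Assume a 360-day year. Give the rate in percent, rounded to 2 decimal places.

5.93%

T = 90/360 years.
By CIP, F/S equals the DKK-to-NOK growth ratio: 0.53815/0.5369 = 1.0023282.
The DKK side grows by e^(0.0686×90/360) = 1.0172979.
So the NOK growth factor = 1.0149349.
Take logs: ln 1.0149349 / (90/360) = 0.059298, so 5.93%.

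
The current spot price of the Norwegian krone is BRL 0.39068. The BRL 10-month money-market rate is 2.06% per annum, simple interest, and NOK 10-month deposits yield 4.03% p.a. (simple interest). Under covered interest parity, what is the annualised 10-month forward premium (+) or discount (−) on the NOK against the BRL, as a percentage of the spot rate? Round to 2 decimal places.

-1.91%

T = 10/12 years.
No-arbitrage forward: 0.39068 × 1.0171667 / 1.0335833 = 0.38447476 BRL/NOK.
(F − S)/S ÷ T = (0.38447476 − 0.39068)/0.39068/(10/12) = -0.019060 → -1.91%.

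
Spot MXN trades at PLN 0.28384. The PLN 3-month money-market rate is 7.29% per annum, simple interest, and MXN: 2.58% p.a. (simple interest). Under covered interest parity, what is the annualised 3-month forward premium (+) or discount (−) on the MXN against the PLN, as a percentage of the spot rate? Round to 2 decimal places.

+4.68%

T = 3/12 years.
F = S · g_PLN/g_MXN = 0.28384 × 1.018225/1.006450 = 0.28716080.
Annualised premium = (F − S)/S × (1/T) = (0.28716080 − 0.28384)/0.28384 ÷ (3/12) = 4.68%.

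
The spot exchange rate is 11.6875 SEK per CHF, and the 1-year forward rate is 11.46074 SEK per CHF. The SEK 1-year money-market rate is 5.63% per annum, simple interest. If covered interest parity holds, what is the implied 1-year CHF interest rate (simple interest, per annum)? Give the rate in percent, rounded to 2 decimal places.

T = 1 year.
CIP gives F = S · g_SEK/g_CHF, so g_SEK/g_CHF = 11.46074/11.6875 = 0.9805981.
SEK growth factor: 1 + 0.0563×1 = 1.056300.
Hence g_CHF = 1.0771997.
(1.0771997 − 1)/T = 0.077200, i.e. 7.72%.

7.72%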